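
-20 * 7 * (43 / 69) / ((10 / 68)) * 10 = -409360 / 69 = -5932.75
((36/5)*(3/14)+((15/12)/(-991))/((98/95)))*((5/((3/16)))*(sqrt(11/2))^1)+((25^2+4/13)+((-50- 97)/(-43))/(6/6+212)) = 2994409*sqrt(22)/145677+24818474/39689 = 721.74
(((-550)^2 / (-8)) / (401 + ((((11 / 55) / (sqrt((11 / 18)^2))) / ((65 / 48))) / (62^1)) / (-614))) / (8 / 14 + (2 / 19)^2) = -342210352859375 / 2113998553984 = -161.88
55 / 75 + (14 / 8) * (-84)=-2194 / 15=-146.27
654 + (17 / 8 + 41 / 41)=5257 / 8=657.12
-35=-35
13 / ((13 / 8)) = 8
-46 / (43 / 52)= -2392 / 43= -55.63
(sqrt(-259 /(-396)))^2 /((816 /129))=11137 /107712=0.10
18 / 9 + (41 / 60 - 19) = -979 / 60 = -16.32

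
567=567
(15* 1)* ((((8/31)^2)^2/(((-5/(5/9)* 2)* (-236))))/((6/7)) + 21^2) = 3243927550325/490389651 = 6615.00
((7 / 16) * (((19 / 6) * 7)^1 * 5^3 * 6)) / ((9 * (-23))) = -116375 / 3312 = -35.14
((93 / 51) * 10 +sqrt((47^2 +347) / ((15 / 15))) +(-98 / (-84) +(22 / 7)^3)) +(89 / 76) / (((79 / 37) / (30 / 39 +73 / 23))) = 6 * sqrt(71) +1652080072385 / 31403363628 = 103.17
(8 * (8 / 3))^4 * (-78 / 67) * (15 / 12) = -545259520 / 1809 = -301414.88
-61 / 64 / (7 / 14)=-61 / 32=-1.91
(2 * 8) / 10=8 / 5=1.60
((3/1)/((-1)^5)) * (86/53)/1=-258/53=-4.87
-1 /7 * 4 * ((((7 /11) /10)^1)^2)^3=-16807 /442890250000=-0.00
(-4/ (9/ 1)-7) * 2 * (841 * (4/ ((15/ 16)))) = -7212416/ 135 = -53425.30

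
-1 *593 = -593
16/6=8/3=2.67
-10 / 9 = -1.11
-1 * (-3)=3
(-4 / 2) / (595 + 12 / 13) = -26 / 7747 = -0.00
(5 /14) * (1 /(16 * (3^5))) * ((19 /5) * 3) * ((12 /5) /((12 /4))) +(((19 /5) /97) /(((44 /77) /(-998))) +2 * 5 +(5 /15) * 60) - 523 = -561.42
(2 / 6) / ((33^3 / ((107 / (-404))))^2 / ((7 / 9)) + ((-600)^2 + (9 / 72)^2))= 5129152 / 364247611341309741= 0.00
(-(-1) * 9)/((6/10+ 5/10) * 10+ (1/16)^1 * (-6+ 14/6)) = 432/517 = 0.84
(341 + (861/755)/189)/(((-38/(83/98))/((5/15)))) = -48080572/18978435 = -2.53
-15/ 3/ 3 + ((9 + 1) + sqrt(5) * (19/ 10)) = 19 * sqrt(5)/ 10 + 25/ 3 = 12.58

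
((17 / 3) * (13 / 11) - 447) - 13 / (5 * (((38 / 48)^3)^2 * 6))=-3431547117434 / 7762570365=-442.06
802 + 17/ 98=78613/ 98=802.17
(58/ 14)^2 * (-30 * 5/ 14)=-63075/ 343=-183.89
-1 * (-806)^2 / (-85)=649636 / 85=7642.78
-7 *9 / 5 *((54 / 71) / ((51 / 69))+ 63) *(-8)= 38950632 / 6035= 6454.12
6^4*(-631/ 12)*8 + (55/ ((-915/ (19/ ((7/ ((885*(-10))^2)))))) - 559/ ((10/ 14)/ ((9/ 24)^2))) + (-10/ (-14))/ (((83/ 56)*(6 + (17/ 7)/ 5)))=-34301520823537379/ 2574434240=-13323906.39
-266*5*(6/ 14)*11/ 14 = -3135/ 7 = -447.86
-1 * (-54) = 54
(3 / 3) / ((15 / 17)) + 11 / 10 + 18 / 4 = 101 / 15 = 6.73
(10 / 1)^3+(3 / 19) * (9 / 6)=38009 / 38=1000.24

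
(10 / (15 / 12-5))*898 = -7184 / 3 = -2394.67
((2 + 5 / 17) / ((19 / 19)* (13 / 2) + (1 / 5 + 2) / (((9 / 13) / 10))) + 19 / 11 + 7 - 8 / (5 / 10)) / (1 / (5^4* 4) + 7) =-178715000 / 173452411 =-1.03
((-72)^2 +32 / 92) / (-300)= -5962 / 345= -17.28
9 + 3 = 12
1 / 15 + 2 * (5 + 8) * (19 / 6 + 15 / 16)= 4271 / 40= 106.78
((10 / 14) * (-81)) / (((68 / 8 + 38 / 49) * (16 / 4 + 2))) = -105 / 101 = -1.04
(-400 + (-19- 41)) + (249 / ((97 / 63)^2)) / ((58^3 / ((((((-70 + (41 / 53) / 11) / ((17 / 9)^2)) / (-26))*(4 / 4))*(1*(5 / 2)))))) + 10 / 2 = -7318256356921139315 / 16084115768941792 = -455.00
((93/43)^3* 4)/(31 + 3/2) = 6434856/5167955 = 1.25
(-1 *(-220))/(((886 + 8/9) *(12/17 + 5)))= 16830/387127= 0.04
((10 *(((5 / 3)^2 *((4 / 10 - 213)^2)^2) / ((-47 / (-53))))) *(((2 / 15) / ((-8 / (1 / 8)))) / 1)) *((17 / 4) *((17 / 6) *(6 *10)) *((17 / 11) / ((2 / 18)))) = -332472471496893829 / 248160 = -1339750449294.38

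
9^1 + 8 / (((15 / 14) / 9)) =381 / 5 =76.20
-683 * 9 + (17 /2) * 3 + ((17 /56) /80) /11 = -301667503 /49280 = -6121.50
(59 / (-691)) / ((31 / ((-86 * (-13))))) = -65962 / 21421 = -3.08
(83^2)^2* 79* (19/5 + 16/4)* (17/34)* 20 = 292438174002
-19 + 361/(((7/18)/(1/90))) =-304/35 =-8.69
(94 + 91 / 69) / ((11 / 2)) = 13154 / 759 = 17.33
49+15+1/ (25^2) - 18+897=589376/ 625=943.00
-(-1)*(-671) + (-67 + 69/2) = -1407/2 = -703.50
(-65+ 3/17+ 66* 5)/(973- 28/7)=4508/16473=0.27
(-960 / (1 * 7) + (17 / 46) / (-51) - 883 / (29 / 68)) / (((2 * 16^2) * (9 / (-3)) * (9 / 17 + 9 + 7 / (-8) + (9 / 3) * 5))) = 0.06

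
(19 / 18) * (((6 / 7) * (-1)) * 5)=-95 / 21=-4.52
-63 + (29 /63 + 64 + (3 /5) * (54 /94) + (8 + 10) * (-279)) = -74323987 /14805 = -5020.20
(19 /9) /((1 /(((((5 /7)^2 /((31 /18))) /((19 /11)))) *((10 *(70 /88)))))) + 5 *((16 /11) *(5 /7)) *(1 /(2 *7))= 54325 /16709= 3.25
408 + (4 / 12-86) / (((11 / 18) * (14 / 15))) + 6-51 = 16386 / 77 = 212.81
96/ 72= 4/ 3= 1.33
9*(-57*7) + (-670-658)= -4919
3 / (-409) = -3 / 409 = -0.01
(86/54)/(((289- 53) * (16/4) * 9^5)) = 43/1505040912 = 0.00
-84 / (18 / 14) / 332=-49 / 249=-0.20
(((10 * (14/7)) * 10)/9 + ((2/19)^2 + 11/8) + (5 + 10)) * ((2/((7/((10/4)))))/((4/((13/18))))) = 65227955/13099968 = 4.98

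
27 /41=0.66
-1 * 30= -30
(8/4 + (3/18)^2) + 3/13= 1057/468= 2.26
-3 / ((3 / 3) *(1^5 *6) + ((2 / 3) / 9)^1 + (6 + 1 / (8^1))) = -648 / 2635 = -0.25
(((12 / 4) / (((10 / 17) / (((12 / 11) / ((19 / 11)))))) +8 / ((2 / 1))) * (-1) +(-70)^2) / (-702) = -25823 / 3705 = -6.97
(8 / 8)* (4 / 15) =4 / 15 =0.27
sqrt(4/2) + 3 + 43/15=sqrt(2) + 88/15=7.28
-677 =-677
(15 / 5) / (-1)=-3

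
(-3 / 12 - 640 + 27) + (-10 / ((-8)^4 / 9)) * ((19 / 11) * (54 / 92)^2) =-29233789631 / 47669248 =-613.26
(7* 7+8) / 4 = 57 / 4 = 14.25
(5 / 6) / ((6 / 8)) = 1.11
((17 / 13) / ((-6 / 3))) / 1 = -0.65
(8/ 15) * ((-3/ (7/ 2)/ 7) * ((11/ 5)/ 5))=-176/ 6125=-0.03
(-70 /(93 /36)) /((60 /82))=-1148 /31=-37.03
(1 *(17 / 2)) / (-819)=-17 / 1638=-0.01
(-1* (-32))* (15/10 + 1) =80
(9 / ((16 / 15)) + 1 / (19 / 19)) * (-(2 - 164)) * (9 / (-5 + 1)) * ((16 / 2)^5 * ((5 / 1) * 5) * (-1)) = 2818022400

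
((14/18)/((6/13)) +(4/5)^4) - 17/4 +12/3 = 124523/67500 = 1.84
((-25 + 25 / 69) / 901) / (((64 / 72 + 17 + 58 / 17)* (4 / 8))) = -10200 / 3972721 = -0.00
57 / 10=5.70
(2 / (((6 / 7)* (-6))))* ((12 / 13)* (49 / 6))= -343 / 117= -2.93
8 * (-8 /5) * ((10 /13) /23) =-128 /299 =-0.43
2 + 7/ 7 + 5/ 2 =11/ 2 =5.50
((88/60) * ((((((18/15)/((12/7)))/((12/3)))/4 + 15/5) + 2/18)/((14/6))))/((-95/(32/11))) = -1298/21375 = -0.06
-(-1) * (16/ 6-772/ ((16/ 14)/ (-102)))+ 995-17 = 209645/ 3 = 69881.67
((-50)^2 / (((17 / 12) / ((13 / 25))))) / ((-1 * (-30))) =520 / 17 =30.59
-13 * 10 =-130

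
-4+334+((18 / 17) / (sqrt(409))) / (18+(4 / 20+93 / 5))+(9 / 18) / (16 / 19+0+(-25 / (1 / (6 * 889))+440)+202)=45 * sqrt(409) / 639676+1664147741 / 5042872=330.00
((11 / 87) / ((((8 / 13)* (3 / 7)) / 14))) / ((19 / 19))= 7007 / 1044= 6.71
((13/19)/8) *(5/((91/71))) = 355/1064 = 0.33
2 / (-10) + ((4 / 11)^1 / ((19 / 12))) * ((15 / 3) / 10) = -0.09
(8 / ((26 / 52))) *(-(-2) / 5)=32 / 5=6.40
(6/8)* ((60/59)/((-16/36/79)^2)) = 22748445/944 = 24097.93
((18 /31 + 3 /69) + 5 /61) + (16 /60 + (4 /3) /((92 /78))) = 1372112 /652395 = 2.10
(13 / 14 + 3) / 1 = 55 / 14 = 3.93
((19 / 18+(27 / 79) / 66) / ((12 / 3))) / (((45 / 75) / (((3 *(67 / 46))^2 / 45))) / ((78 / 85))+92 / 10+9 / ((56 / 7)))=4841296720 / 216631071261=0.02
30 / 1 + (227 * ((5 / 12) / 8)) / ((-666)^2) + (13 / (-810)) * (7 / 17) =108558686107 / 3619416960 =29.99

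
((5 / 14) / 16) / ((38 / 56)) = 5 / 152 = 0.03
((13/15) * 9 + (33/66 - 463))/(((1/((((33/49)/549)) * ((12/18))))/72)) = -400136/14945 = -26.77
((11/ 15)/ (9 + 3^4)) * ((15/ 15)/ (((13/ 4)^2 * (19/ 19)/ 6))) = 0.00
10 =10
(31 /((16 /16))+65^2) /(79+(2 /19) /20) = 808640 /15011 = 53.87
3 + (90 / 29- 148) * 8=-33529 / 29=-1156.17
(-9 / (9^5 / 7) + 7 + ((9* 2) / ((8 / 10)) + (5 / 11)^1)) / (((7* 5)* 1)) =864709 / 1010394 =0.86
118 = 118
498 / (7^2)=498 / 49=10.16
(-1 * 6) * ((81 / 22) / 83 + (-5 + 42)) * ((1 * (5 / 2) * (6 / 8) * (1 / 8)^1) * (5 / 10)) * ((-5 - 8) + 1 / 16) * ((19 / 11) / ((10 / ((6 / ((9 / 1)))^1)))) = 798119757 / 20568064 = 38.80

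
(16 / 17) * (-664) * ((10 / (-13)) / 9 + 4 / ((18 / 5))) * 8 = -3399680 / 663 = -5127.72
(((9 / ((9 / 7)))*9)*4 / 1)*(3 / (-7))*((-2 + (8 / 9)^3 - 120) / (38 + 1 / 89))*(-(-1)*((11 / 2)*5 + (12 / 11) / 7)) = 67035927452 / 7033257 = 9531.28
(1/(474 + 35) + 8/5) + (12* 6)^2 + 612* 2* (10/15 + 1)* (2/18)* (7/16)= 80698417/15270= 5284.77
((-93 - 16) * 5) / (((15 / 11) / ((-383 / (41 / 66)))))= 10102774 / 41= 246409.12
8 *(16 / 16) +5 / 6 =53 / 6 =8.83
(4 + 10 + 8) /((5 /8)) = 176 /5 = 35.20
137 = 137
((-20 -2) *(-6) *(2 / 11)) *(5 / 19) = 120 / 19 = 6.32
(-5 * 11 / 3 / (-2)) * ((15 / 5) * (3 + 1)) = 110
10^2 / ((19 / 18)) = 1800 / 19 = 94.74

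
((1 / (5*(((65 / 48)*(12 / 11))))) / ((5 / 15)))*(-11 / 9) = -0.50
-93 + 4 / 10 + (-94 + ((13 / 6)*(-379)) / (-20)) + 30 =-2773 / 24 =-115.54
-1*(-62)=62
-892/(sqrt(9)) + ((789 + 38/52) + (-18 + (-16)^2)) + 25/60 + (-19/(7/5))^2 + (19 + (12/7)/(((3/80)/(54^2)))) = 1026106519/7644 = 134236.85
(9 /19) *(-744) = -6696 /19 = -352.42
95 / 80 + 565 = 9059 / 16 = 566.19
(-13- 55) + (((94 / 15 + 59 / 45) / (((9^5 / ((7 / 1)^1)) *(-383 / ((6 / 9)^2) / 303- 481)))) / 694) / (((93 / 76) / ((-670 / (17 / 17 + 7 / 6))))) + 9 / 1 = -27648187669556485 / 468613355701023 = -59.00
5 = 5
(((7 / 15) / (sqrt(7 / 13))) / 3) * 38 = 38 * sqrt(91) / 45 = 8.06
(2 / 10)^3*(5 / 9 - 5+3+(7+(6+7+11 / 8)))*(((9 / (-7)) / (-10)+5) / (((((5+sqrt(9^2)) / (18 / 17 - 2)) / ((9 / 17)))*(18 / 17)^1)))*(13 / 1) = -191347 / 535500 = -0.36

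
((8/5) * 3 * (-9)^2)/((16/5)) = 243/2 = 121.50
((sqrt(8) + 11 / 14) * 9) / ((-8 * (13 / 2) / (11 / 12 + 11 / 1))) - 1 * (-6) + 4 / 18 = 9277 / 2016 - 33 * sqrt(2) / 8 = -1.23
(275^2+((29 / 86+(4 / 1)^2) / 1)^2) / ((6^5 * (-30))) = -112259305 / 345067776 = -0.33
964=964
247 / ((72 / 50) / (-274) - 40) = -845975 / 137018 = -6.17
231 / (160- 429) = -231 / 269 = -0.86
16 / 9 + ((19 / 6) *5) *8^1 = 128.44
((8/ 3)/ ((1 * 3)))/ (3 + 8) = 0.08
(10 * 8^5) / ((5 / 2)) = 131072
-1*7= -7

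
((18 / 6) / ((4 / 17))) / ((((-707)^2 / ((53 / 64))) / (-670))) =-905505 / 63980672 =-0.01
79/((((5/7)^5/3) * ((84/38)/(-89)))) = -51319.55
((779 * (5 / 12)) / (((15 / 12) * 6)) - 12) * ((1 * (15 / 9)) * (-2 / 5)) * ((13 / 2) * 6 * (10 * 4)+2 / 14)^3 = -733323522958043 / 9261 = -79184053877.34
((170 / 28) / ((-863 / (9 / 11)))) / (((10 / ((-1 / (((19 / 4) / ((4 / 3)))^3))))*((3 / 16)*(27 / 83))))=23117824 / 110756340387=0.00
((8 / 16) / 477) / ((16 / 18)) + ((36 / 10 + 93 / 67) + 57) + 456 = 147150383 / 284080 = 517.99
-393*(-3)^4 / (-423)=3537 / 47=75.26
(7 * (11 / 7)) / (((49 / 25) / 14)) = 550 / 7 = 78.57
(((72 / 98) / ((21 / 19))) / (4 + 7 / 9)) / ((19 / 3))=324 / 14749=0.02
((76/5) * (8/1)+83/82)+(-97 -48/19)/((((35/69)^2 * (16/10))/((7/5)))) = -235404231/1090600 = -215.85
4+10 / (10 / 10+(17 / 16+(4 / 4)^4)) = 356 / 49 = 7.27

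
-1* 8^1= -8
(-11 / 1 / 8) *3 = -33 / 8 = -4.12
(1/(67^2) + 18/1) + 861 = 3945832/4489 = 879.00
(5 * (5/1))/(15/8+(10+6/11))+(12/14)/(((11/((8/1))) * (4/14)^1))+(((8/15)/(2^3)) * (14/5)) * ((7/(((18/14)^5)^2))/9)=4.21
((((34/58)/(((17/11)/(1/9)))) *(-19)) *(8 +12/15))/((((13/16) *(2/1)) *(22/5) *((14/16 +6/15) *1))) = -133760/173043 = -0.77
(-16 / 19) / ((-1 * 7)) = 16 / 133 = 0.12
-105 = -105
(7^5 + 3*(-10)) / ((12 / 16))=67108 / 3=22369.33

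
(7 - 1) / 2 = 3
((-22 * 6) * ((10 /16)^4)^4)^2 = 25355257093906402587890625 /4951760157141521099596496896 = 0.01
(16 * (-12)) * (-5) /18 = 160 /3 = 53.33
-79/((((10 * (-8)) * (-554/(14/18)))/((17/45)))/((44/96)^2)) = -1137521/10338969600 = -0.00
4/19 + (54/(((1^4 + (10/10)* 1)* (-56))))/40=8447/42560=0.20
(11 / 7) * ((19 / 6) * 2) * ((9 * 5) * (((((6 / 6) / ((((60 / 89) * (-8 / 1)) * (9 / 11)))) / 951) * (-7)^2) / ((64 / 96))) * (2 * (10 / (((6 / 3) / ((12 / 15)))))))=-1432277 / 22824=-62.75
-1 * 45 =-45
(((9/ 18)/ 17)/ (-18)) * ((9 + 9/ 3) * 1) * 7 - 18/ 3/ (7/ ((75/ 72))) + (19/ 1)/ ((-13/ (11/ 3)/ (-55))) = 1817499/ 6188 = 293.71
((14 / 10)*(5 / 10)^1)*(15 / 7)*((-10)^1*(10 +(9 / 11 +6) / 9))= -1775 / 11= -161.36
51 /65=0.78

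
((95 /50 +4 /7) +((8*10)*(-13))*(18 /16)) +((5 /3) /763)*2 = -26724629 /22890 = -1167.52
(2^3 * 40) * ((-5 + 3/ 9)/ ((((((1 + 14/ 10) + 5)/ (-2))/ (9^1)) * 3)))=44800/ 37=1210.81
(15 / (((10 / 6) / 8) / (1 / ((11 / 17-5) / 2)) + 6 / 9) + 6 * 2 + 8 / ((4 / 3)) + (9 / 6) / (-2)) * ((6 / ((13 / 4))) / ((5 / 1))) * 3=182898 / 1885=97.03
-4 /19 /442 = -2 /4199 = -0.00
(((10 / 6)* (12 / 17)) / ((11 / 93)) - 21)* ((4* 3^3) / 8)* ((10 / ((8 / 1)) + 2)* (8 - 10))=725517 / 748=969.94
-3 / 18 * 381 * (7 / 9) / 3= -889 / 54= -16.46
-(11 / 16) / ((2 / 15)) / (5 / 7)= -231 / 32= -7.22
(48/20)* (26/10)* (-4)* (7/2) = -2184/25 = -87.36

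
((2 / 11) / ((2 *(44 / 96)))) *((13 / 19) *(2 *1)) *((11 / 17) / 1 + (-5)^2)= 272064 / 39083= 6.96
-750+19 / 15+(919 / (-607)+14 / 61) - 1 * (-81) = -371575847 / 555405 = -669.02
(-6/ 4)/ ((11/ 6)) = -9/ 11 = -0.82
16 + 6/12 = 33/2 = 16.50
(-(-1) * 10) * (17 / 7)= 170 / 7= 24.29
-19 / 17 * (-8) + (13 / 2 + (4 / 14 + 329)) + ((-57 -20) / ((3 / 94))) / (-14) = 369181 / 714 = 517.06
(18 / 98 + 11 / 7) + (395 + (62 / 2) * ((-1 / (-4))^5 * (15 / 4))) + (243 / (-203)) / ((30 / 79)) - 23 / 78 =446526018839 / 1134981120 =393.42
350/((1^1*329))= 50/47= 1.06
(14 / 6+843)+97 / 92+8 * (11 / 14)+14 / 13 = 21442793 / 25116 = 853.75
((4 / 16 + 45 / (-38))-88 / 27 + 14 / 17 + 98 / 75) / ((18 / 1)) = -1799381 / 15697800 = -0.11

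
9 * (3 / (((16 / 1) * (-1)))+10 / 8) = 153 / 16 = 9.56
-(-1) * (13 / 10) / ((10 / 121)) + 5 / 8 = 3271 / 200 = 16.36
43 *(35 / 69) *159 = 79765 / 23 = 3468.04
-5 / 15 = -1 / 3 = -0.33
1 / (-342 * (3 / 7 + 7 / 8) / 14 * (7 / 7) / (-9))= 0.28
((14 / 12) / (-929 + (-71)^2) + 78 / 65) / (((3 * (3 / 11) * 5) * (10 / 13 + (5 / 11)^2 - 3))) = -2562003301 / 17675020800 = -0.14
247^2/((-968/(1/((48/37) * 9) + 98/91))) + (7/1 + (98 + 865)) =374990123/418176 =896.73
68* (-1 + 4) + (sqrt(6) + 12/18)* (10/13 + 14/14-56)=2182/13-705* sqrt(6)/13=35.01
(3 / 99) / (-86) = -1 / 2838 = -0.00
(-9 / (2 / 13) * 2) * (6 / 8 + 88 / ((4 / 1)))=-10647 / 4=-2661.75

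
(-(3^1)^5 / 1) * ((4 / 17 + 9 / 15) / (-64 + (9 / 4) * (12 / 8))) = 138024 / 41225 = 3.35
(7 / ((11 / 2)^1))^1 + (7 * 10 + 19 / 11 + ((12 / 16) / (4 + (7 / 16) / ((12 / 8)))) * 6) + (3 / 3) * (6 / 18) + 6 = 24838 / 309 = 80.38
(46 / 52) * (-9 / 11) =-207 / 286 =-0.72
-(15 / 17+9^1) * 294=-49392 / 17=-2905.41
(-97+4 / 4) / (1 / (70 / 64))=-105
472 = 472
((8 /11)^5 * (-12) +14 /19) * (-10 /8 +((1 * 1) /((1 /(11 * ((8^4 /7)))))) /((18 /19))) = -4464742107535 /385556094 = -11580.01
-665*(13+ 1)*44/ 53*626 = -256434640/ 53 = -4838389.43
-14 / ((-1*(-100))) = -0.14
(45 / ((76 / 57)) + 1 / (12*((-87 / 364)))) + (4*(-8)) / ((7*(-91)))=22246235 / 665028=33.45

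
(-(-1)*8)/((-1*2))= -4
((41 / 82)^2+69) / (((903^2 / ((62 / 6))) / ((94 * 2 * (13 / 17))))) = 5246657 / 41585859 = 0.13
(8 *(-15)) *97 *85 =-989400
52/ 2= 26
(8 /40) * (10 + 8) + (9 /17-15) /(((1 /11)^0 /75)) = -91944 /85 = -1081.69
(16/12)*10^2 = 400/3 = 133.33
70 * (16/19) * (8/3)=8960/57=157.19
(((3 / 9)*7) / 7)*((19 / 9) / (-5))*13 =-247 / 135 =-1.83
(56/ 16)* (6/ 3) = 7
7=7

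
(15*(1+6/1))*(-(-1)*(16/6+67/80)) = 5887/16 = 367.94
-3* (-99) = 297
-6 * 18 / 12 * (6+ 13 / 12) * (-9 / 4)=2295 / 16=143.44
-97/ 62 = -1.56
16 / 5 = 3.20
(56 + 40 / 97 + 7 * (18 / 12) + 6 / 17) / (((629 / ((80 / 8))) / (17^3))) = 18856485 / 3589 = 5253.97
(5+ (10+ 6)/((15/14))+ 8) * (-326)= -136594/15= -9106.27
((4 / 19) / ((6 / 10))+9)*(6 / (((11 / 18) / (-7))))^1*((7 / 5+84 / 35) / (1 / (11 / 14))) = -9594 / 5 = -1918.80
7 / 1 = 7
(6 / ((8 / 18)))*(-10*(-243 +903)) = -89100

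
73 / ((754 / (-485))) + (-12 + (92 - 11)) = 16621 / 754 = 22.04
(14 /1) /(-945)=-2 /135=-0.01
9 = 9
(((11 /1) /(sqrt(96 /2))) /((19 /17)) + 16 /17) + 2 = 4.36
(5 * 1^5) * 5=25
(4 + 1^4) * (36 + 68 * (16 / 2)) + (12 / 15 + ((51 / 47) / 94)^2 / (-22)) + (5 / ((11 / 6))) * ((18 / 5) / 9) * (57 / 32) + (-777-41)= 2238033966221 / 1073529820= 2084.74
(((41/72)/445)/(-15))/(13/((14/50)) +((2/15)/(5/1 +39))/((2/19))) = -3157/1719210330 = -0.00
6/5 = 1.20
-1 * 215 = -215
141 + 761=902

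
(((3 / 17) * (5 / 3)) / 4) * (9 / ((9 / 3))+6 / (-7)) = 75 / 476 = 0.16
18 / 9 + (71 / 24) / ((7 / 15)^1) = 467 / 56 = 8.34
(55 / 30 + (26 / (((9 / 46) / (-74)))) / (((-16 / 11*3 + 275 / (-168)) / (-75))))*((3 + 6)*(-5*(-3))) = -28307241765 / 1706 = -16592756.02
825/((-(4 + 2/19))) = -5225/26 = -200.96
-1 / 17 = -0.06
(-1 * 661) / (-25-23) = 661 / 48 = 13.77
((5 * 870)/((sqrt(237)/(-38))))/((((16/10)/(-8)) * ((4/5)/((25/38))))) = 44150.45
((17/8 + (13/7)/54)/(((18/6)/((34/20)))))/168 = 11101/1524096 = 0.01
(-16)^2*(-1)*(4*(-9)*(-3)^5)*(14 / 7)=-4478976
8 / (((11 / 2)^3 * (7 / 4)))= 256 / 9317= 0.03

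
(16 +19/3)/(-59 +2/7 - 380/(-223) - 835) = -0.03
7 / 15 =0.47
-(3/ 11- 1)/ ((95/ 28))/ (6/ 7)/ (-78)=-392/ 122265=-0.00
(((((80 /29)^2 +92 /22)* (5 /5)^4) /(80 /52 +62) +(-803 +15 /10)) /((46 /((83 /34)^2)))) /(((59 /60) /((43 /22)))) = -27207433910644755 /131855756621512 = -206.34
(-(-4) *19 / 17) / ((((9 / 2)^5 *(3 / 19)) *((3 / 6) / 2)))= 184832 / 3011499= 0.06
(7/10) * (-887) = -6209/10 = -620.90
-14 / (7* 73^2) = -2 / 5329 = -0.00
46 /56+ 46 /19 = 1725 /532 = 3.24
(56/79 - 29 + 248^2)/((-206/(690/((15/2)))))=-223402726/8137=-27455.17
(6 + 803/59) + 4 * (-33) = -6631/59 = -112.39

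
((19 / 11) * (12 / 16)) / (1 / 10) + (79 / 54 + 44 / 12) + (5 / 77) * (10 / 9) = 37747 / 2079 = 18.16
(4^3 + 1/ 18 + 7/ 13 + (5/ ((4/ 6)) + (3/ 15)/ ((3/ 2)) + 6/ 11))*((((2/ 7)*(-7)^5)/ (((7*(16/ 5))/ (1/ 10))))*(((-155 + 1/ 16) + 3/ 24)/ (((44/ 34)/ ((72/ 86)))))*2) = 6763737028391/ 21644480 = 312492.47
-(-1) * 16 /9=16 /9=1.78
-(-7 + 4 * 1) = 3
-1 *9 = -9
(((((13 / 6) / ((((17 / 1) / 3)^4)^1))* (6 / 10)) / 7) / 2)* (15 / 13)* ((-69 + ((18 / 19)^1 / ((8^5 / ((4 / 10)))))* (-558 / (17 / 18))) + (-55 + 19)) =-84396864357 / 7734926581760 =-0.01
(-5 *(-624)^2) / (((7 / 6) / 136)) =-1588654080 / 7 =-226950582.86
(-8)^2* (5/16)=20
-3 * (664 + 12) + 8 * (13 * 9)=-1092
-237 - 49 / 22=-5263 / 22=-239.23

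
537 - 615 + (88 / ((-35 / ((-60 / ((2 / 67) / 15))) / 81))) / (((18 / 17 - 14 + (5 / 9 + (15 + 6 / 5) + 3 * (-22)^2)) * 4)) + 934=7446777658 / 3897943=1910.44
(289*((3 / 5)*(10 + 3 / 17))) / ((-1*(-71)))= 24.85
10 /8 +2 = 13 /4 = 3.25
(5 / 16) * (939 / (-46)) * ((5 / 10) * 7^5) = -78908865 / 1472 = -53606.57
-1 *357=-357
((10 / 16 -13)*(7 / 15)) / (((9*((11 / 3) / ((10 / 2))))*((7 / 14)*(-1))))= 7 / 4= 1.75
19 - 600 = -581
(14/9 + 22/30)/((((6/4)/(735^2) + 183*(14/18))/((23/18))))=28439845/1384056477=0.02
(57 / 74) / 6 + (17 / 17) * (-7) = -1017 / 148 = -6.87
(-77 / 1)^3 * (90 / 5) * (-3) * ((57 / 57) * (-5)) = -123263910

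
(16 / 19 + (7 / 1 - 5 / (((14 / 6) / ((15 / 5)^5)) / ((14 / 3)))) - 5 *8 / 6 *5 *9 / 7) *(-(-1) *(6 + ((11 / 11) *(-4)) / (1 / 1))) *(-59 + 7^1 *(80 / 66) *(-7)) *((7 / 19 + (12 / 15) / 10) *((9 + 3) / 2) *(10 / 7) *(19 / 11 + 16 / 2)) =233543612297112 / 10701845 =21822742.93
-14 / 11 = -1.27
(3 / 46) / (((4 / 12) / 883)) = 7947 / 46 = 172.76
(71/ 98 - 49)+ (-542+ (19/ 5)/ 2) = -144152/ 245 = -588.38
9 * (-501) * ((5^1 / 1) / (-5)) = 4509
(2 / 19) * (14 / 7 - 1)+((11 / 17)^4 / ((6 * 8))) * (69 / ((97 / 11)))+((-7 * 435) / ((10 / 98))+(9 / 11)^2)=-8892585629963649 / 298006937008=-29840.20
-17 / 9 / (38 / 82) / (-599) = 697 / 102429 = 0.01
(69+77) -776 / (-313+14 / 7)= 46182 / 311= 148.50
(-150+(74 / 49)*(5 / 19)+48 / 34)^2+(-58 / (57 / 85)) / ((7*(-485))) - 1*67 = 1595902054910801 / 72893733339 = 21893.54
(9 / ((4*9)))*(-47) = -47 / 4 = -11.75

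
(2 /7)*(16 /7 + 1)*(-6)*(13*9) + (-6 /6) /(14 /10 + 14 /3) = -419901 /637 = -659.19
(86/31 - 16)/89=-410/2759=-0.15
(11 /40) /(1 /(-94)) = -517 /20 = -25.85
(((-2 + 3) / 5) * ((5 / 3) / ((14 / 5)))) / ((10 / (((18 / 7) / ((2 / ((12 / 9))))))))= 1 / 49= 0.02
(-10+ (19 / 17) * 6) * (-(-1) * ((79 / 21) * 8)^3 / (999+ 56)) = -2019487744 / 23728005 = -85.11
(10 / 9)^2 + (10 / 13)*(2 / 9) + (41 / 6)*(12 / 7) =96706 / 7371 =13.12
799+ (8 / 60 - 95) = 10562 / 15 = 704.13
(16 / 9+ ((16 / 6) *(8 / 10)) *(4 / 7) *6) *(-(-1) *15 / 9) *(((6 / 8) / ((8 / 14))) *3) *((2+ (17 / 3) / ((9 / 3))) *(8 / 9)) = 50120 / 243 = 206.26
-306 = -306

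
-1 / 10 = -0.10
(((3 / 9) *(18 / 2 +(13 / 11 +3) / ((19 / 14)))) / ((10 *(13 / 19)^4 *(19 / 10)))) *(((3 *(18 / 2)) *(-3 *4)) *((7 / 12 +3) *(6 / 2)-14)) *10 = 10183.79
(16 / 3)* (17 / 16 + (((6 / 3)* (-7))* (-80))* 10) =59739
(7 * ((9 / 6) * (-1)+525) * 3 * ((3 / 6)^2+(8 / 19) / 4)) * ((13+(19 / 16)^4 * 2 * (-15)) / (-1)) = 907588994319 / 4980736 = 182219.86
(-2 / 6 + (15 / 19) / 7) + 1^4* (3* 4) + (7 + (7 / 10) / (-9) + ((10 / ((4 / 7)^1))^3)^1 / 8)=688.62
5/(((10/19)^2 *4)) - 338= -26679/80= -333.49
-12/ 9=-4/ 3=-1.33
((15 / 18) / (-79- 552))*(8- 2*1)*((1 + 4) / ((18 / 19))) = -475 / 11358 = -0.04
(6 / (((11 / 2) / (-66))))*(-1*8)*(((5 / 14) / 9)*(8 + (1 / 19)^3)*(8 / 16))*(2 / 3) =418080 / 6859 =60.95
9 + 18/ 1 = 27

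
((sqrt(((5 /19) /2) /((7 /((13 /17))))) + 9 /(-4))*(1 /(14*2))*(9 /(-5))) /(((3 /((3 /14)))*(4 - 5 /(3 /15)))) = -27 /54880 + 3*sqrt(293930) /62041840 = -0.00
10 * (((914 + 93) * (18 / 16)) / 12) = 15105 / 16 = 944.06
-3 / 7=-0.43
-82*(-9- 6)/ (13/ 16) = 19680/ 13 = 1513.85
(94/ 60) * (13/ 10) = 611/ 300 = 2.04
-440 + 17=-423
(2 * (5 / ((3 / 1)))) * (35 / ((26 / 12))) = 53.85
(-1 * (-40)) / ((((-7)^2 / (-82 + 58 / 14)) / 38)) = -828400 / 343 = -2415.16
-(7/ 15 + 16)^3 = -15069223/ 3375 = -4464.95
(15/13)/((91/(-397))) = -5955/1183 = -5.03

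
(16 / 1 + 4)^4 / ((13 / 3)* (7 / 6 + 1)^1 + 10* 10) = 2880000 / 1969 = 1462.67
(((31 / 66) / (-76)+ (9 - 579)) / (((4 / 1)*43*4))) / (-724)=2859151 / 2498529792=0.00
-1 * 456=-456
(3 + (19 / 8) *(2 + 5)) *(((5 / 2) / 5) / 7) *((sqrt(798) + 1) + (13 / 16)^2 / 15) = 629413 / 430080 + 157 *sqrt(798) / 112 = 41.06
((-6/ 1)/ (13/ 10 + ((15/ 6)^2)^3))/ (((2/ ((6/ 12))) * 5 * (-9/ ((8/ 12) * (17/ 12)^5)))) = 1419857/ 2748306672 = 0.00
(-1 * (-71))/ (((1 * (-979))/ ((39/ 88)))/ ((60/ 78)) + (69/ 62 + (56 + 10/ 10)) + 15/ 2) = -33015/ 1304846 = -0.03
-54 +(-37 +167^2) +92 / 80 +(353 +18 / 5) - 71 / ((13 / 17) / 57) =1188903 / 52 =22863.52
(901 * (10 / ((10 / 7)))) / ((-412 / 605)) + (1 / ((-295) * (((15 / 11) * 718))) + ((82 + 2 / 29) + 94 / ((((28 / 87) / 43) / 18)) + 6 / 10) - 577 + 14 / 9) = 86217784146633841 / 398586176100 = 216309.02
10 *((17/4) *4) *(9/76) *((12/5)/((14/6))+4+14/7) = 18819/133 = 141.50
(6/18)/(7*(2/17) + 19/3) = 0.05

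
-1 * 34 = -34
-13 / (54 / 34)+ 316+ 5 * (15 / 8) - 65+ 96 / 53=254.00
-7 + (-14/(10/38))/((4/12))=-833/5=-166.60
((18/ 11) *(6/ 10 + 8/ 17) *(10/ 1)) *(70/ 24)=9555/ 187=51.10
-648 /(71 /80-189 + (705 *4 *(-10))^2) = -51840 /63619184951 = -0.00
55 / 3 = 18.33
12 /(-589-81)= -6 /335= -0.02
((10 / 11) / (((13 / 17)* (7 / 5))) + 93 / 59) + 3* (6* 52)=55422467 / 59059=938.43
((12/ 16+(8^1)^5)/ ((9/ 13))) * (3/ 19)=1703975/ 228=7473.57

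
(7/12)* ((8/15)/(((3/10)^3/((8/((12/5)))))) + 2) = 57701/1458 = 39.58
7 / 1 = 7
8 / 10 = 4 / 5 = 0.80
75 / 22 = 3.41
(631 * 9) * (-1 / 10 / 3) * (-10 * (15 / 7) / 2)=28395 / 14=2028.21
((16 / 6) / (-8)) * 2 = -2 / 3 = -0.67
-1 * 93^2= -8649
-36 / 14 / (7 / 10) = -180 / 49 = -3.67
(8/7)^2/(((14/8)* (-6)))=-128/1029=-0.12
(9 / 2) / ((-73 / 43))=-387 / 146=-2.65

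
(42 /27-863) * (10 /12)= -38765 /54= -717.87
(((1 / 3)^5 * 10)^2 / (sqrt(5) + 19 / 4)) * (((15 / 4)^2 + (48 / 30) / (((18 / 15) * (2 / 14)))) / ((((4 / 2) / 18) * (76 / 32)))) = 224600 / 5530923 - 898400 * sqrt(5) / 105087537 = 0.02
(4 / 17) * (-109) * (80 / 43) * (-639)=22288320 / 731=30490.18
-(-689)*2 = 1378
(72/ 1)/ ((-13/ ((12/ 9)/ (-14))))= 48/ 91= 0.53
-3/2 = -1.50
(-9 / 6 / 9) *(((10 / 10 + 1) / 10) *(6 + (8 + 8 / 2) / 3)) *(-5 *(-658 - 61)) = -3595 / 3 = -1198.33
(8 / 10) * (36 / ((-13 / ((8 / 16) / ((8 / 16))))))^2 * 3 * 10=31104 / 169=184.05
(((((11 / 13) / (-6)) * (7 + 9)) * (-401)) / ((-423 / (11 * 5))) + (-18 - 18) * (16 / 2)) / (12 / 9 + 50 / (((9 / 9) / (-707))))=3345988 / 291573477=0.01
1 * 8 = 8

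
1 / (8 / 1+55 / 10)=2 / 27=0.07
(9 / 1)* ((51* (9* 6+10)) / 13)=29376 / 13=2259.69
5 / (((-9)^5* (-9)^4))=-5 / 387420489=-0.00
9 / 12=3 / 4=0.75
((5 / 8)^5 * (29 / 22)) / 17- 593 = -7267261951 / 12255232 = -592.99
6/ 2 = 3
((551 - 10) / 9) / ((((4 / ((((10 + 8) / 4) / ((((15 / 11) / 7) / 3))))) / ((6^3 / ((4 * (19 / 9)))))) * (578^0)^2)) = 10122651 / 380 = 26638.56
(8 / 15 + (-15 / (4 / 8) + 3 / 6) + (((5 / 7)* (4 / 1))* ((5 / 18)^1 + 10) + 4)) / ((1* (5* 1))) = 2771 / 3150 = 0.88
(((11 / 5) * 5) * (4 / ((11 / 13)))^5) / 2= 190102016 / 14641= 12984.22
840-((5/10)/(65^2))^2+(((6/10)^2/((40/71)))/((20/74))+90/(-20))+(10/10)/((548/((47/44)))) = 90157397504227/107603567500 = 837.87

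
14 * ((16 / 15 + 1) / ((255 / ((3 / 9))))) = 434 / 11475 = 0.04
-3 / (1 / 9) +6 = -21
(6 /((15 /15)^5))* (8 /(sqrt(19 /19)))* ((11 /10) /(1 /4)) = 1056 /5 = 211.20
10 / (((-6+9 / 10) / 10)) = -1000 / 51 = -19.61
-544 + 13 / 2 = -1075 / 2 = -537.50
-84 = -84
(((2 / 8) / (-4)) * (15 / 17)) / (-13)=15 / 3536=0.00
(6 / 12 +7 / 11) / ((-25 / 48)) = -24 / 11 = -2.18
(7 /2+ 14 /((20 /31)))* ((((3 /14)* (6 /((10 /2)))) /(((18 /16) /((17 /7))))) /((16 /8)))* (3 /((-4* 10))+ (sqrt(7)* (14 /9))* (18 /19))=-459 /875+ 4896* sqrt(7) /475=26.75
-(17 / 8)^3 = -4913 / 512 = -9.60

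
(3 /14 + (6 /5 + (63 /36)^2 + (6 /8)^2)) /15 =1411 /4200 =0.34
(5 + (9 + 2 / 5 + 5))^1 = 97 / 5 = 19.40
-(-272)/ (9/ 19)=5168/ 9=574.22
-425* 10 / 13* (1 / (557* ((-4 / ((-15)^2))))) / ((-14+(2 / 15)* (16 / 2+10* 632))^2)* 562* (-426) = -6438873515625 / 560826007378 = -11.48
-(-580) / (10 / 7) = 406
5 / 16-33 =-523 / 16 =-32.69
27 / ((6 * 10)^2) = 3 / 400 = 0.01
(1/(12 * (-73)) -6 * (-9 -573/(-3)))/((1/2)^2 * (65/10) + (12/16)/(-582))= -92789521/137970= -672.53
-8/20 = -2/5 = -0.40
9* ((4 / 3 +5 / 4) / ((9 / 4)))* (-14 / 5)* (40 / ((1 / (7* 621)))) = -5030928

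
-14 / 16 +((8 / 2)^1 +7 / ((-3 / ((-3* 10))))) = 585 / 8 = 73.12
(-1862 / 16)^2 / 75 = 180.58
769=769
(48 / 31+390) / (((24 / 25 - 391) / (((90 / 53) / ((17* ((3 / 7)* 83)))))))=-76500 / 27137431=-0.00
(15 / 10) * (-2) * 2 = -6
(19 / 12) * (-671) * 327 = -1389641 / 4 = -347410.25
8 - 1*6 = 2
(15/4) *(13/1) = 195/4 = 48.75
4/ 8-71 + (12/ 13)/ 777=-474739/ 6734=-70.50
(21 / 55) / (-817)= -21 / 44935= -0.00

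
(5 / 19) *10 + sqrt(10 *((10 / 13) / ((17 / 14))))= 10 *sqrt(3094) / 221 + 50 / 19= 5.15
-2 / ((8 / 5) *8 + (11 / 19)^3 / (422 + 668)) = -14952620 / 95698099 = -0.16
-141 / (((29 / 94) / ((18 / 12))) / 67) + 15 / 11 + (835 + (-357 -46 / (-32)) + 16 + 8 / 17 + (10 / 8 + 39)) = -3938785099 / 86768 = -45394.44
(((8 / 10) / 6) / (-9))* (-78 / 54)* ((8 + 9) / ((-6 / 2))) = -0.12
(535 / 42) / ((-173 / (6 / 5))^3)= -0.00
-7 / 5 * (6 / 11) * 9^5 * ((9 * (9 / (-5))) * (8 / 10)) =803538792 / 1375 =584391.85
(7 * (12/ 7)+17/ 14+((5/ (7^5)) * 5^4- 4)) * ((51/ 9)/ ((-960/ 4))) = -5371643/ 24202080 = -0.22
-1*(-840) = 840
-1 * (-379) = 379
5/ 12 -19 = -18.58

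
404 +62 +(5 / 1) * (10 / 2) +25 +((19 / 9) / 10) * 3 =15499 / 30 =516.63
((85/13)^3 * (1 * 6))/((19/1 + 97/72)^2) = 764069760/188610253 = 4.05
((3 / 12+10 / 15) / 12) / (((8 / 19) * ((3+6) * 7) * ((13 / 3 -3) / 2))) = 209 / 48384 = 0.00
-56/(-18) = 28/9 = 3.11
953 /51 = 18.69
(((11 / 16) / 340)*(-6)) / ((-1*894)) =11 / 810560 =0.00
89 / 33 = 2.70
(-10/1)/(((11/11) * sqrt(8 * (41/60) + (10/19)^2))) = -95 * sqrt(466530)/15551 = -4.17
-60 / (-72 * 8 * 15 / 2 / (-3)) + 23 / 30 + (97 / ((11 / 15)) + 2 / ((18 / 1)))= 527111 / 3960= 133.11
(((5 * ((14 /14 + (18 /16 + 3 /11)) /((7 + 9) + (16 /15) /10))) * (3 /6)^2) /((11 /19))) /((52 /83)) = 124780125 /243223552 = 0.51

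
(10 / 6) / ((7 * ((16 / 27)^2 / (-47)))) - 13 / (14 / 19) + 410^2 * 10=3012263279 / 1792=1680950.49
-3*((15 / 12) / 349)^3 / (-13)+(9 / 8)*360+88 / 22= 14465149122487 / 35367112768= 409.00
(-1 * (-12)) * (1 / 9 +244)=8788 / 3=2929.33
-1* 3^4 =-81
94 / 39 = 2.41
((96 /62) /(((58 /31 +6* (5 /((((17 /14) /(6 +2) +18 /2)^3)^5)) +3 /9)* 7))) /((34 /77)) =229410429573300858107166735827922821044921875000 /1009463822049235622375443921301936288958818508473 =0.23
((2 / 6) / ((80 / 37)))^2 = 1369 / 57600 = 0.02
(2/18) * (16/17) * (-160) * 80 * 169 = -34611200/153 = -226216.99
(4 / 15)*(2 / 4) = 2 / 15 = 0.13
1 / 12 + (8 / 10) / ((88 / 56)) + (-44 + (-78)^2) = 3986791 / 660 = 6040.59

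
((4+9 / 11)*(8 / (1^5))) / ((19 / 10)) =20.29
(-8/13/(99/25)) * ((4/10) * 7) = -560/1287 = -0.44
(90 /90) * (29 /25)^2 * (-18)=-24.22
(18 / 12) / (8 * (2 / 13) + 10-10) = 39 / 32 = 1.22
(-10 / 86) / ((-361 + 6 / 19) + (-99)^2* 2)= -19 / 3144031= -0.00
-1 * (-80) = 80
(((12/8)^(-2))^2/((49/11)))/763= 176/3028347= 0.00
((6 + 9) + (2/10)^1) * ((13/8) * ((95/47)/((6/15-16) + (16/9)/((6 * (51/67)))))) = -32311305/9844244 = -3.28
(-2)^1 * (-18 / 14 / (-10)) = -9 / 35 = -0.26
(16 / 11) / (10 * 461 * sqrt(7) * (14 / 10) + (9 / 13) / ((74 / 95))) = -13160160 / 2968238474976533 + 95565049216 * sqrt(7) / 2968238474976533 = 0.00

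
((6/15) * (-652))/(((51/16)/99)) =-688512/85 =-8100.14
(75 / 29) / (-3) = -25 / 29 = -0.86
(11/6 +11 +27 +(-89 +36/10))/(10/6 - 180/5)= 1367/1030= 1.33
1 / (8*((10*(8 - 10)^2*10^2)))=1 / 32000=0.00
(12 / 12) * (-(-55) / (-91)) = -55 / 91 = -0.60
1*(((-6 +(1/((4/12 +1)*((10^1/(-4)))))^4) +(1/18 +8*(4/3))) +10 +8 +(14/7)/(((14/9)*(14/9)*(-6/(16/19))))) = 1894853699/83790000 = 22.61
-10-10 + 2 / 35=-698 / 35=-19.94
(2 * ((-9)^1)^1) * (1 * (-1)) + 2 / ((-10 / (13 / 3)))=257 / 15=17.13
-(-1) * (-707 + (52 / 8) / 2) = -2815 / 4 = -703.75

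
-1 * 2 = -2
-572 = -572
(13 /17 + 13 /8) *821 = 266825 /136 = 1961.95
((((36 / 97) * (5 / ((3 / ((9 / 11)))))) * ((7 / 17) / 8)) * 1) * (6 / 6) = 945 / 36278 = 0.03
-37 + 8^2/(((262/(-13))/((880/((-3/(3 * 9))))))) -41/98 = 322402183/12838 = 25113.12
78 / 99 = 26 / 33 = 0.79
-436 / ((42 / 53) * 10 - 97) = 23108 / 4721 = 4.89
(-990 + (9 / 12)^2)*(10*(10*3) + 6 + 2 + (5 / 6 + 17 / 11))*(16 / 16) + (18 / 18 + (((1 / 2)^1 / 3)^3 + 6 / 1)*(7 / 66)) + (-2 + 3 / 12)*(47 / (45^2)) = -2211111473 / 7200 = -307098.82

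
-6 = -6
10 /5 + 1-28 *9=-249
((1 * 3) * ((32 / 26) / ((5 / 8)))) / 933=128 / 20215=0.01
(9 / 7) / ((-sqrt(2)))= -0.91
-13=-13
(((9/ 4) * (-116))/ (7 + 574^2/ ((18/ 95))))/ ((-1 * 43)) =2349/ 672957439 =0.00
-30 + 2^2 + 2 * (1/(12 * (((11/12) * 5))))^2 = -78648/3025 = -26.00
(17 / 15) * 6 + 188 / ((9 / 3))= 1042 / 15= 69.47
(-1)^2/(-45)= -0.02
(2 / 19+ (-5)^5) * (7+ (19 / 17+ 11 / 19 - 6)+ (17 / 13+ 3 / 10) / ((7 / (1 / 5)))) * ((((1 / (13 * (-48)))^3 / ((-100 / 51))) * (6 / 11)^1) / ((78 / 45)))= -239306260761 / 42274125910016000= -0.00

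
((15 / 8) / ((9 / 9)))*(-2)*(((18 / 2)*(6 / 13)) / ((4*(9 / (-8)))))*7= 315 / 13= 24.23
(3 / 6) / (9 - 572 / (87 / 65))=-87 / 72794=-0.00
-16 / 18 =-8 / 9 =-0.89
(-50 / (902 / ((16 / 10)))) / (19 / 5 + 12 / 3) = -0.01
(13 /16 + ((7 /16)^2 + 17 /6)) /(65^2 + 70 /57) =55993 /61669120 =0.00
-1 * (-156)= 156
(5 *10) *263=13150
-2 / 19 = -0.11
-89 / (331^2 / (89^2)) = -704969 / 109561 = -6.43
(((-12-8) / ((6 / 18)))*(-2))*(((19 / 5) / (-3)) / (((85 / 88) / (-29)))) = 387904 / 85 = 4563.58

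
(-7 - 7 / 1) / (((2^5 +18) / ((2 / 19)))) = -14 / 475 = -0.03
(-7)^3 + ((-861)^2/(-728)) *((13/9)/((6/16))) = -12796/3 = -4265.33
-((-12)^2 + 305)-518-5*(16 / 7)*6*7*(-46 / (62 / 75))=25742.68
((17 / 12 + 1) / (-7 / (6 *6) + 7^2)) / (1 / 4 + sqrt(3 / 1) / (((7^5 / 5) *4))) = 0.20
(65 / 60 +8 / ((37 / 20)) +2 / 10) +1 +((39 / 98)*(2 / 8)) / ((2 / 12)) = 195929 / 27195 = 7.20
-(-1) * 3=3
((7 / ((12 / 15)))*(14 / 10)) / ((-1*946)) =-49 / 3784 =-0.01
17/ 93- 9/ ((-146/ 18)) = 8774/ 6789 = 1.29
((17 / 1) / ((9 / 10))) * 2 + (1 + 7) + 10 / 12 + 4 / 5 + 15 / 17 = 73889 / 1530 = 48.29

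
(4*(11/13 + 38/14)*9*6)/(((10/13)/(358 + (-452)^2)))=7161532704/35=204615220.11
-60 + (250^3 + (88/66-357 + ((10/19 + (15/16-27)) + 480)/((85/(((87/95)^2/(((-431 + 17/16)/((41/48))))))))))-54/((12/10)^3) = 15624553.07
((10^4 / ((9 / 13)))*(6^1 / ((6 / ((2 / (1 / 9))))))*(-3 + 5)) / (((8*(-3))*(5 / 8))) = -104000 / 3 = -34666.67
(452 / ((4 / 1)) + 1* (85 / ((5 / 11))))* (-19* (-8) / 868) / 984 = 475 / 8897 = 0.05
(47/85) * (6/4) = 141/170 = 0.83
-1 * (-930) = 930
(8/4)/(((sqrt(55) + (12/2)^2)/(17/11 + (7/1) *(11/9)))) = 8000/13651-2000 *sqrt(55)/122859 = 0.47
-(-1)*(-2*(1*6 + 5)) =-22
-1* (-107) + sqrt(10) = 110.16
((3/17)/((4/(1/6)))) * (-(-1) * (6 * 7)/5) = 21/340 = 0.06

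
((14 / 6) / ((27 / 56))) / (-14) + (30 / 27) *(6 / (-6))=-118 / 81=-1.46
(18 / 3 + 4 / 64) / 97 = 0.06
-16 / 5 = -3.20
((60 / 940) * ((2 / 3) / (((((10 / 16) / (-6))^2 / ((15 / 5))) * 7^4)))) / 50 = 6912 / 70529375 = 0.00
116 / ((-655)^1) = -116 / 655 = -0.18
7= 7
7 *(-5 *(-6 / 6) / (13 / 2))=70 / 13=5.38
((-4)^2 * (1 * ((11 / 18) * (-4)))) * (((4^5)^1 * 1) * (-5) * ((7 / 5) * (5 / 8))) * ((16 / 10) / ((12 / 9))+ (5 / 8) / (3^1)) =6662656 / 27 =246765.04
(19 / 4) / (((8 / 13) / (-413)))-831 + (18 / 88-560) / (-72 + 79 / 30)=-2937939833 / 732512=-4010.77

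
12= 12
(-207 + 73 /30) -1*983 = -35627 /30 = -1187.57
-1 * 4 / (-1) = 4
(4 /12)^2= 1 /9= 0.11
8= 8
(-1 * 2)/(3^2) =-2/9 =-0.22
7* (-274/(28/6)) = -411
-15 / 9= -5 / 3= -1.67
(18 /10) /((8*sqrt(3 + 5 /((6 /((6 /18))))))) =0.12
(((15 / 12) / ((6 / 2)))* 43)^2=46225 / 144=321.01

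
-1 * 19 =-19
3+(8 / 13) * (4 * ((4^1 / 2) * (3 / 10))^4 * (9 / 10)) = 133539 / 40625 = 3.29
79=79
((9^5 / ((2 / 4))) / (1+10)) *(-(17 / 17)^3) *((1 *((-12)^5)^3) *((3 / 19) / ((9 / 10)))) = 6065128113051669626880 / 209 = 29019751737089328358.28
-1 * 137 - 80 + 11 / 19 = -216.42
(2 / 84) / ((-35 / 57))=-19 / 490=-0.04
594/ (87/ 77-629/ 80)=-3659040/ 41473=-88.23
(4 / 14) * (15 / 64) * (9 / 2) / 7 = 135 / 3136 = 0.04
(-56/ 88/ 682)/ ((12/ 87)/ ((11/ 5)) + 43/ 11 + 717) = -203/ 156853180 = -0.00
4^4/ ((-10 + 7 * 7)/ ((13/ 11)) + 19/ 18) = 4608/ 613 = 7.52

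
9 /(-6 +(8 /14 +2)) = -21 /8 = -2.62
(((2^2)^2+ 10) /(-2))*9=-117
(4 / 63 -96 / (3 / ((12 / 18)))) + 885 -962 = -6191 / 63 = -98.27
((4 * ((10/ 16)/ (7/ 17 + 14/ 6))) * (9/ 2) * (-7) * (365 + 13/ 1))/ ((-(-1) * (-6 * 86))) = 28917/ 1376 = 21.02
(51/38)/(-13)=-51/494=-0.10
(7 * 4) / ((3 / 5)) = 140 / 3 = 46.67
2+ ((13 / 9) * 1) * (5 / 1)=83 / 9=9.22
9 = 9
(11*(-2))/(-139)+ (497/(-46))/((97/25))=-1628911/620218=-2.63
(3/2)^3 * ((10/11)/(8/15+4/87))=6525/1232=5.30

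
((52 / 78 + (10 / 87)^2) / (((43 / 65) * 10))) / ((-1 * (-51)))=33449 / 16598817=0.00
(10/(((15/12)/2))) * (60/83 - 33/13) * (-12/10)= 188064/5395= 34.86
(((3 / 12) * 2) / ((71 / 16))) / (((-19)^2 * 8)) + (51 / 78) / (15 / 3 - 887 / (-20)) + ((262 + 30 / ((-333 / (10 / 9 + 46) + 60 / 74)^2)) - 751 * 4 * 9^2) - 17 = -85600899595940278569442 / 352153719877856169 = -243078.22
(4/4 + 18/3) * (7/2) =49/2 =24.50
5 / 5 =1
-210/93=-70/31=-2.26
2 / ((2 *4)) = 1 / 4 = 0.25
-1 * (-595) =595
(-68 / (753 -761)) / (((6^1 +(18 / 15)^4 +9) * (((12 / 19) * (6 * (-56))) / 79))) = -15948125 / 86050944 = -0.19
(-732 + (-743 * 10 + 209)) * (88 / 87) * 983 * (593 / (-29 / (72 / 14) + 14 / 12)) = 4895568276192 / 4669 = 1048526081.86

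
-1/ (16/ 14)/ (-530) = 7/ 4240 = 0.00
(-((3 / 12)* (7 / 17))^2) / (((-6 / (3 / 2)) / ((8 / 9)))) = 49 / 20808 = 0.00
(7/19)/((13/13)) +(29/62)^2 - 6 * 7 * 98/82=-148549721/2994476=-49.61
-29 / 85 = -0.34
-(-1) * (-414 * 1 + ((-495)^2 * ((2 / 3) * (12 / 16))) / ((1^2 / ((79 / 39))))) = 6441561 / 26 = 247752.35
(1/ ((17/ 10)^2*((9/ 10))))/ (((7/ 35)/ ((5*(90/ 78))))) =125000/ 11271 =11.09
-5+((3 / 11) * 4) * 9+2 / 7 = 393 / 77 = 5.10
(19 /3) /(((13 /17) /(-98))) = -31654 /39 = -811.64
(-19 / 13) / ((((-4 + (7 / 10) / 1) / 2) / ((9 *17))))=135.52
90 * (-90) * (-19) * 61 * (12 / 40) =2816370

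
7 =7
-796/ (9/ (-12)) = 3184/ 3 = 1061.33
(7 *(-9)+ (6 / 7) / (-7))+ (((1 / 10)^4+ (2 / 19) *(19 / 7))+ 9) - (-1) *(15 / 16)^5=-1705580609361 / 32112640000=-53.11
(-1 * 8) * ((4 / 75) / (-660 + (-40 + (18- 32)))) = 16 / 26775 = 0.00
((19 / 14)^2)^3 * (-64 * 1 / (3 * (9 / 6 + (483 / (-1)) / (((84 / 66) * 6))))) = 9904396 / 4588311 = 2.16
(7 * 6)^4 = 3111696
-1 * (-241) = 241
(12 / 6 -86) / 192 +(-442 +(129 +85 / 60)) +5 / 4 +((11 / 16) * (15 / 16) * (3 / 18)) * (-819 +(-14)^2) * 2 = -341467 / 768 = -444.62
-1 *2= -2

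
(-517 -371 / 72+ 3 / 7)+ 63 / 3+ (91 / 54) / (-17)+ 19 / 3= -12710371 / 25704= -494.49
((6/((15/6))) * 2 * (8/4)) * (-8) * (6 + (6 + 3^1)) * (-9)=10368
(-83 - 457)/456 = -45/38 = -1.18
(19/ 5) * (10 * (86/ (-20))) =-817/ 5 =-163.40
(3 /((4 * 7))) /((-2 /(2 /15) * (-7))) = 1 /980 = 0.00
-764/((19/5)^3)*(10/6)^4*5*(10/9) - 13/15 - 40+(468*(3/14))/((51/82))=-1417566345599/2975125545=-476.47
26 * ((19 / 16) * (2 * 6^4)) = 80028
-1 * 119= -119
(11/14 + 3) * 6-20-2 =5/7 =0.71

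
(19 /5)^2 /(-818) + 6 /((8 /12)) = 183689 /20450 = 8.98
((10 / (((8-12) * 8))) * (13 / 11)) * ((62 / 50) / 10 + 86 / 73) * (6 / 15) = -308919 / 1606000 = -0.19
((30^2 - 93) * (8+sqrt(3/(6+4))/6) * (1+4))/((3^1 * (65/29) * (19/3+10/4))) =7801 * sqrt(30)/6890+374448/689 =549.67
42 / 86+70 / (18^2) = 4907 / 6966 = 0.70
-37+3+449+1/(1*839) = 348186/839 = 415.00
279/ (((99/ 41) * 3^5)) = 1271/ 2673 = 0.48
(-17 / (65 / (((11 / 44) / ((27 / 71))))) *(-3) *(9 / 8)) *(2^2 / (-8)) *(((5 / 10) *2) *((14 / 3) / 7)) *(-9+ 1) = 1207 / 780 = 1.55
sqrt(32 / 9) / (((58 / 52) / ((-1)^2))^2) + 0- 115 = -115 + 2704 * sqrt(2) / 2523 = -113.48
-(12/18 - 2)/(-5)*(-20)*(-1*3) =-16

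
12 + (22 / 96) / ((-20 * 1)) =11509 / 960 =11.99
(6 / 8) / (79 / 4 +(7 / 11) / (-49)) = 231 / 6079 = 0.04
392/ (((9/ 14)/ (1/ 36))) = 1372/ 81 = 16.94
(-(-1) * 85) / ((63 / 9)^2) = 1.73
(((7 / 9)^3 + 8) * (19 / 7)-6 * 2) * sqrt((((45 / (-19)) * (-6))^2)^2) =2219.59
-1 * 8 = -8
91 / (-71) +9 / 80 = -6641 / 5680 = -1.17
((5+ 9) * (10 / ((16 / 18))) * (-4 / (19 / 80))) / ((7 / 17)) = -122400 / 19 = -6442.11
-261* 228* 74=-4403592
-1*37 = -37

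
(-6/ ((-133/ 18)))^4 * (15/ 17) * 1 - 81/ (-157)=751259442897/ 835132024349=0.90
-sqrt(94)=-9.70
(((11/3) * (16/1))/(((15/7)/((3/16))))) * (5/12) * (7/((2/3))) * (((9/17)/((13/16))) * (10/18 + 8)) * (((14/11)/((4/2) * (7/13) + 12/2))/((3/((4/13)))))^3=1882384/2395816137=0.00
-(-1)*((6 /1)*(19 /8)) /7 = 57 /28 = 2.04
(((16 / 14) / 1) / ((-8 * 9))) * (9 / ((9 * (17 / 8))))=-0.01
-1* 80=-80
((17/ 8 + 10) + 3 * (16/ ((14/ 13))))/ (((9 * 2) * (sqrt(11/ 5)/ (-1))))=-2.12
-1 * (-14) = 14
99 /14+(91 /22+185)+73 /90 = 1365341 /6930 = 197.02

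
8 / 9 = 0.89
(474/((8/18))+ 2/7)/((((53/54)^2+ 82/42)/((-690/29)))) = -8705.37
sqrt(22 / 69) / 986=sqrt(1518) / 68034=0.00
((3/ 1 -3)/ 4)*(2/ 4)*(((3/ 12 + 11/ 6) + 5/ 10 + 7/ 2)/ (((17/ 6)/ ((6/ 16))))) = 0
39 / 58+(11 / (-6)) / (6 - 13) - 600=-364831 / 609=-599.07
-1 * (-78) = 78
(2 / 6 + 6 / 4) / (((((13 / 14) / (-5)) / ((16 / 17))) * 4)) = -1540 / 663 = -2.32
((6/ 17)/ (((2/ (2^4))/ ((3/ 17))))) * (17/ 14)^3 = 306/ 343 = 0.89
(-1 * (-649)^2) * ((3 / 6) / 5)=-421201 / 10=-42120.10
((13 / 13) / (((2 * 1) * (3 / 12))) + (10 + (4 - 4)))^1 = 12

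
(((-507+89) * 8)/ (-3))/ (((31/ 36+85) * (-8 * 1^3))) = -456/ 281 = -1.62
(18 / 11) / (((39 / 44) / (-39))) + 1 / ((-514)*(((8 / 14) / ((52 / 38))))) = -1406395 / 19532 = -72.00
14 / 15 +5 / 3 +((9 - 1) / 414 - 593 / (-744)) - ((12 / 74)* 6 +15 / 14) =91208407 / 66480120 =1.37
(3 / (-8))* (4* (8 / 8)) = -3 / 2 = -1.50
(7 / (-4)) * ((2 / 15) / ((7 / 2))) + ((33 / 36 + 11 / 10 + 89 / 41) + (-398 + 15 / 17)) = -5478377 / 13940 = -393.00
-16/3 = -5.33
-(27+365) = -392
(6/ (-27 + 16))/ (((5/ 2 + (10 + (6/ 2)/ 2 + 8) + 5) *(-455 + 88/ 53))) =106/ 2378673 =0.00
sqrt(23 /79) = sqrt(1817) /79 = 0.54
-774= -774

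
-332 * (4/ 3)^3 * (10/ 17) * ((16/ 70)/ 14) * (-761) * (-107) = -13841287168/ 22491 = -615414.48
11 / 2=5.50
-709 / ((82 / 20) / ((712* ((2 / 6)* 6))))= -10096160 / 41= -246247.80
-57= -57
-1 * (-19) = 19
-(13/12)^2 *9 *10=-845/8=-105.62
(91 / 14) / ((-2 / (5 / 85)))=-13 / 68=-0.19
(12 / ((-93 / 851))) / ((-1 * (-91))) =-3404 / 2821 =-1.21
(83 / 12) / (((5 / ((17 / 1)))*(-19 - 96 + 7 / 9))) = -4233 / 20560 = -0.21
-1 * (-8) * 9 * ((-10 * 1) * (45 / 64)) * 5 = -10125 / 4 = -2531.25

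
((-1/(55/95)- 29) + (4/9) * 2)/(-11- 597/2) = 0.10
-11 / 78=-0.14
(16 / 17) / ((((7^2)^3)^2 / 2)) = 32 / 235301882417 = 0.00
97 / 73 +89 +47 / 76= 504575 / 5548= 90.95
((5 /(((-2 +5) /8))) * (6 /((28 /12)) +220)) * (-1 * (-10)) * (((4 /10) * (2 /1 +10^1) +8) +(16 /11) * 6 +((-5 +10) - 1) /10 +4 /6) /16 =29041120 /693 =41906.38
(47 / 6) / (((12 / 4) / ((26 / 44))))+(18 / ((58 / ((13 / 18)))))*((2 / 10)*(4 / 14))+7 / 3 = 1563173 / 401940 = 3.89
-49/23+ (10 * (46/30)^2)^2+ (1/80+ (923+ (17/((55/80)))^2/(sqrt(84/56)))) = 73984 * sqrt(6)/363+ 1098167267/745200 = 1972.89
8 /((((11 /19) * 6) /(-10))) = -760 /33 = -23.03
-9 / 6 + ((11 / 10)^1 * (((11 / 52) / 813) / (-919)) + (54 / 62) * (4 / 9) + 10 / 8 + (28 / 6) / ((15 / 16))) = 184810783981 / 36132028920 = 5.11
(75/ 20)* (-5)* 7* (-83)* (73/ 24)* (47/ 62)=49835275/ 1984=25118.59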